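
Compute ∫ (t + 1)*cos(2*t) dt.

Use integration by parts with u = t + 1, dv = cos(2*t) dt, so v = sin(2*t)/2.
Apply parts 1 times (tabular method): alternate signs, differentiate u down to 0, integrate dv up.

t*sin(2*t)/2 + sin(2*t)/2 + cos(2*t)/4 + C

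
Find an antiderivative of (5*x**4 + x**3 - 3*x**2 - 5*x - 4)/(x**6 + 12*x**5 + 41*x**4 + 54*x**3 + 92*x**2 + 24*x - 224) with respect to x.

-log(x - 1)/100 - 11*log(x + 2)/40 + 148*log(x + 4)/75 - 5773*log(x + 7)/3180 + 1347*log(x**2 + 4)/21200 - 1879*atan(x/2)/10600 + C

Factor the denominator: (x - 1)*(x + 2)*(x + 4)*(x + 7)*(x**2 + 4).
Partial-fraction decomposition: (1347*x - 3758)/(10600*(x**2 + 4)) - 5773/(3180*(x + 7)) + 148/(75*(x + 4)) - 11/(40*(x + 2)) - 1/(100*(x - 1)).
Integrate each term; A/(x−a) gives A·log|x−a|; the (Bx+D)/(x²+p²) term gives a log and an atan.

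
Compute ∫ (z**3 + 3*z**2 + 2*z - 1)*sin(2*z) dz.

-z**3*cos(2*z)/2 + 3*z**2*sin(2*z)/4 - 3*z**2*cos(2*z)/2 + 3*z*sin(2*z)/2 - z*cos(2*z)/4 + sin(2*z)/8 + 5*cos(2*z)/4 + C

Use integration by parts with u = z**3 + 3*z**2 + 2*z - 1, dv = sin(2*z) dz, so v = -cos(2*z)/2.
Apply parts 3 times (tabular method): alternate signs, differentiate u down to 0, integrate dv up.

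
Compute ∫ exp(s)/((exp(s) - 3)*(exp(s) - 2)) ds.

log(exp(s) - 3) - log(exp(s) - 2) + C

Let u = e^s, du = e^s ds.
The integral becomes ∫ du/((u-2)(u-3)); decompose into partial fractions.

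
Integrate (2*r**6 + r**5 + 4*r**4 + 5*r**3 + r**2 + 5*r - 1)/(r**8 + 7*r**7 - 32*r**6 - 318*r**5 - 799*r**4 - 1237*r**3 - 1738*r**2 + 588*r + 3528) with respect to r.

Factor the denominator: (r - 7)*(r - 1)*(r + 2)*(r + 3)**2*(r + 7)*(r**2 + 4).
Partial-fraction decomposition: (2193*r - 3602)/(358280*(r**2 + 4)) - 226393/(474880*(r + 7)) + 81579/(270400*(r + 3)) - 1397/(2080*(r + 3)**2) + 113/(1080*(r + 2)) - 17/(11520*(r - 1)) + 263507/(4006800*(r - 7)).
Integrate each term; A/(r−a) gives A·log|r−a|; the (Br+D)/(r²+p²) term gives a log and an atan.

263507*log(r - 7)/4006800 - 17*log(r - 1)/11520 + 113*log(r + 2)/1080 + 81579*log(r + 3)/270400 - 226393*log(r + 7)/474880 + 2193*log(r**2 + 4)/716560 - 1801*atan(r/2)/358280 + 1397/(2080*r + 6240) + C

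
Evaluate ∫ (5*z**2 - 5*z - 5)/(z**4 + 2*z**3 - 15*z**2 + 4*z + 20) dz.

265*log(z - 2)/441 + 5*log(z + 1)/36 - 145*log(z + 5)/196 - 5/(21*z - 42) + C

Factor the denominator: (z - 2)**2*(z + 1)*(z + 5).
Partial-fraction decomposition: -145/(196*(z + 5)) + 5/(36*(z + 1)) + 265/(441*(z - 2)) + 5/(21*(z - 2)**2).
Integrate each term; A/(z−a) gives A·log|z−a|; A/(z−a)² gives −A/(z−a).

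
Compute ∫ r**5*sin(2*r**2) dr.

-r**4*cos(2*r**2)/4 + r**2*sin(2*r**2)/4 + cos(2*r**2)/8 + C

Let u = r², du = 2r dr; rewrite as (1/2)∫ u^2·sin(2u) du.
Now integrate by parts 2 times.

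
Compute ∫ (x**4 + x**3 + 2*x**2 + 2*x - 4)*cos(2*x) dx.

Use integration by parts with u = x**4 + x**3 + 2*x**2 + 2*x - 4, dv = cos(2*x) dx, so v = sin(2*x)/2.
Apply parts 4 times (tabular method): alternate signs, differentiate u down to 0, integrate dv up.

x**4*sin(2*x)/2 + x**3*sin(2*x)/2 + x**3*cos(2*x) - x**2*sin(2*x)/2 + 3*x**2*cos(2*x)/4 + x*sin(2*x)/4 - x*cos(2*x)/2 - 7*sin(2*x)/4 + cos(2*x)/8 + C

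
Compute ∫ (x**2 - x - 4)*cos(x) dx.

x**2*sin(x) - x*sin(x) + 2*x*cos(x) - 6*sin(x) - cos(x) + C

Use integration by parts with u = x**2 - x - 4, dv = cos(x) dx, so v = sin(x).
Apply parts 2 times (tabular method): alternate signs, differentiate u down to 0, integrate dv up.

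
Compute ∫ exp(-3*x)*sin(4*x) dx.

Let I denote the integral. Integrate by parts with u = sin(4*x), dv = exp(-3*x) dx, so v = -exp(-3*x)/3: I = -exp(-3*x)*sin(4*x)/3 + (4/3)·∫ exp(-3*x)*cos(4*x) dx.
Apply parts again with u = cos(4*x), dv = exp(-3*x) dx: ∫ exp(-3*x)*cos(4*x) dx = -exp(-3*x)*cos(4*x)/3 − (4/3)·I. Substituting back brings back I: I = -exp(-3*x)*sin(4*x)/3 - 4*exp(-3*x)*cos(4*x)/9 − (16/9)·I.
Solving for I: (1 + 16/9)·I equals the remaining terms, so I = (9/25)·(-exp(-3*x)*sin(4*x)/3 - 4*exp(-3*x)*cos(4*x)/9).

-3*exp(-3*x)*sin(4*x)/25 - 4*exp(-3*x)*cos(4*x)/25 + C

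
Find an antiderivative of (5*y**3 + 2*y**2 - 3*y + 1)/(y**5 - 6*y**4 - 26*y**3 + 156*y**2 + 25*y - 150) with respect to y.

Factor the denominator: (y - 6)*(y - 5)*(y - 1)*(y + 1)*(y + 5).
Partial-fraction decomposition: -559/(2640*(y + 5)) - 1/(336*(y + 1)) + 1/(48*(y - 1)) - 661/(240*(y - 5)) + 227/(77*(y - 6)).
Integrate each term: A/(y−a) contributes A·log|y−a|.

227*log(y - 6)/77 - 661*log(y - 5)/240 + log(y - 1)/48 - log(y + 1)/336 - 559*log(y + 5)/2640 + C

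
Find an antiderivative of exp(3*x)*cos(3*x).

exp(3*x)*sin(3*x)/6 + exp(3*x)*cos(3*x)/6 + C

Let I denote the integral. Integrate by parts with u = cos(3*x), dv = exp(3*x) dx, so v = exp(3*x)/3: I = exp(3*x)*cos(3*x)/3 + ∫ exp(3*x)*sin(3*x) dx.
Apply parts again with u = sin(3*x), dv = exp(3*x) dx: ∫ exp(3*x)*sin(3*x) dx = exp(3*x)*sin(3*x)/3 − I. Substituting back brings back I: I = exp(3*x)*sin(3*x)/3 + exp(3*x)*cos(3*x)/3 − I.
Solving for I: (1 + 1)·I equals the remaining terms, so I = (1/2)·(exp(3*x)*sin(3*x)/3 + exp(3*x)*cos(3*x)/3).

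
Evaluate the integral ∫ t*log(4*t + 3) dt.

t**2*log(4*t + 3)/2 - t**2/4 + 3*t/8 - 9*log(4*t + 3)/32 + C

Use integration by parts with u = log(4*t + 3), dv = t dt.
Then du = 4/(4*t + 3) dt and v = t**2/2.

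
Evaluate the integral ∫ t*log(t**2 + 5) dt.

Let u = t**2 + 5, so du = (2*t) dt.
The integral becomes (1/2)·∫ log(u) du; integrate by parts with u′=log(u), dv′=du.

t**2*log(t**2 + 5)/2 - t**2/2 + 5*log(t**2 + 5)/2 + C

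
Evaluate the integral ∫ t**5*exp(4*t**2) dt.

Let u = t², du = 2t dt; rewrite as (1/2)∫ u^2·exp(4u) du.
Now integrate by parts 2 times.

(8*t**4 - 4*t**2 + 1)*exp(4*t**2)/64 + C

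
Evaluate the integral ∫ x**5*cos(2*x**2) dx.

x**4*sin(2*x**2)/4 + x**2*cos(2*x**2)/4 - sin(2*x**2)/8 + C

Let u = x², du = 2x dx; rewrite as (1/2)∫ u^2·cos(2u) du.
Now integrate by parts 2 times.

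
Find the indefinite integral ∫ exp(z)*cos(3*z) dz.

3*exp(z)*sin(3*z)/10 + exp(z)*cos(3*z)/10 + C

Let I denote the integral. Integrate by parts with u = cos(3*z), dv = exp(z) dz, so v = exp(z): I = exp(z)*cos(3*z) + 3·∫ exp(z)*sin(3*z) dz.
Apply parts again with u = sin(3*z), dv = exp(z) dz: ∫ exp(z)*sin(3*z) dz = exp(z)*sin(3*z) − 3·I. Substituting back brings back I: I = 3*exp(z)*sin(3*z) + exp(z)*cos(3*z) − 9·I.
Solving for I: (1 + 9)·I equals the remaining terms, so I = (1/10)·(3*exp(z)*sin(3*z) + exp(z)*cos(3*z)).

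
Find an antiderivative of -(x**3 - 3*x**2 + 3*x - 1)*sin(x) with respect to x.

Use integration by parts with u = x**3 - 3*x**2 + 3*x - 1, dv = -sin(x) dx, so v = cos(x).
Apply parts 3 times (tabular method): alternate signs, differentiate u down to 0, integrate dv up.

x**3*cos(x) - 3*x**2*sin(x) - 3*x**2*cos(x) + 6*x*sin(x) - 3*x*cos(x) + 3*sin(x) + 5*cos(x) + C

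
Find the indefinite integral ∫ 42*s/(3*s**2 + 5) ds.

7*log(3*s**2 + 5) + C

Let u = 3*s**2 + 5, so du = (6*s) ds.
Rewriting, the integral becomes 7·∫ 1/u du = 7·log(u).
Substituting back, u = 3*s**2 + 5.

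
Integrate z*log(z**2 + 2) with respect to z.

z**2*log(z**2 + 2)/2 - z**2/2 + log(z**2 + 2) + C

Let u = z**2 + 2, so du = (2*z) dz.
The integral becomes (1/2)·∫ log(u) du; integrate by parts with u′=log(u), dv′=du.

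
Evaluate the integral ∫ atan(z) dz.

z*atan(z) - log(z**2 + 1)/2 + C

Use integration by parts with u = arctan(z), dv = dz.
Then du = 1/(z**2 + 1) dz.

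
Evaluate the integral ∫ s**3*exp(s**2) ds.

Let u = s², du = 2s ds; rewrite as (1/2)∫ u^1·exp(1u) du.
Now integrate by parts 1 time.

(s**2 - 1)*exp(s**2)/2 + C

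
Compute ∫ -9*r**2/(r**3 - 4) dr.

-3*log(r**3 - 4) + C

Let u = r**3 - 4, so du = (3*r**2) dr.
Rewriting, the integral becomes -3·∫ 1/u du = -3·log(u).
Substituting back, u = r**3 - 4.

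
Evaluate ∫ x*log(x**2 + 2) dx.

x**2*log(x**2 + 2)/2 - x**2/2 + log(x**2 + 2) + C

Let u = x**2 + 2, so du = (2*x) dx.
The integral becomes (1/2)·∫ log(u) du; integrate by parts with u′=log(u), dv′=du.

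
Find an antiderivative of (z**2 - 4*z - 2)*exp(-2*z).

Use integration by parts with u = z**2 - 4*z - 2, dv = exp(-2*z) dz, so v = -exp(-2*z)/2.
Apply parts 2 times (tabular method): alternate signs, differentiate u down to 0, integrate dv up.

(-2*z**2 + 6*z + 7)*exp(-2*z)/4 + C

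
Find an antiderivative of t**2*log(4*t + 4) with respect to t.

Use integration by parts with u = log(4*t + 4), dv = t**2 dt.
Then du = 4/(4*t + 4) dt and v = t**3/3.

t**3*log(4*t + 4)/3 - t**3/9 + t**2/6 - t/3 + log(t + 1)/3 + C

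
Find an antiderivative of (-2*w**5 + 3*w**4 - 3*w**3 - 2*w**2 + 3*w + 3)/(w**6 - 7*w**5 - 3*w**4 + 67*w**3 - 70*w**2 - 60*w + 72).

-4121*log(w - 6)/1680 + 1099*log(w - 2)/1200 - log(w - 1)/20 + log(w + 1)/42 - 131*log(w + 3)/300 - 13/(20*w - 40) + C

Factor the denominator: (w - 6)*(w - 2)**2*(w - 1)*(w + 1)*(w + 3).
Partial-fraction decomposition: -131/(300*(w + 3)) + 1/(42*(w + 1)) - 1/(20*(w - 1)) + 1099/(1200*(w - 2)) + 13/(20*(w - 2)**2) - 4121/(1680*(w - 6)).
Integrate each term; A/(w−a) gives A·log|w−a|; A/(w−a)² gives −A/(w−a).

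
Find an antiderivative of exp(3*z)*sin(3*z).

exp(3*z)*sin(3*z)/6 - exp(3*z)*cos(3*z)/6 + C

Let I denote the integral. Integrate by parts with u = sin(3*z), dv = exp(3*z) dz, so v = exp(3*z)/3: I = exp(3*z)*sin(3*z)/3 − ∫ exp(3*z)*cos(3*z) dz.
Apply parts again with u = cos(3*z), dv = exp(3*z) dz: ∫ exp(3*z)*cos(3*z) dz = exp(3*z)*cos(3*z)/3 + I. Substituting back brings back I: I = exp(3*z)*sin(3*z)/3 - exp(3*z)*cos(3*z)/3 − I.
Solving for I: (1 + 1)·I equals the remaining terms, so I = (1/2)·(exp(3*z)*sin(3*z)/3 - exp(3*z)*cos(3*z)/3).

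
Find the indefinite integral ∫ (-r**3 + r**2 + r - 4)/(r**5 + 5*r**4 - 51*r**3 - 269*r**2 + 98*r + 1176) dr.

-291*log(r - 7)/7700 + log(r - 2)/225 + 29*log(r + 3)/200 - 4*log(r + 4)/11 + 127*log(r + 7)/504 + C

Factor the denominator: (r - 7)*(r - 2)*(r + 3)*(r + 4)*(r + 7).
Partial-fraction decomposition: 127/(504*(r + 7)) - 4/(11*(r + 4)) + 29/(200*(r + 3)) + 1/(225*(r - 2)) - 291/(7700*(r - 7)).
Integrate each term: A/(r−a) contributes A·log|r−a|.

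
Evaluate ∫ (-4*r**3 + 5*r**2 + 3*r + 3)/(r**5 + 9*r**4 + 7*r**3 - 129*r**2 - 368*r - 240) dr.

Factor the denominator: (r - 4)*(r + 1)*(r + 3)*(r + 4)*(r + 5).
Partial-fraction decomposition: 613/(72*(r + 5)) - 109/(8*(r + 4)) + 21/(4*(r + 3)) - 3/(40*(r + 1)) - 23/(360*(r - 4)).
Integrate each term: A/(r−a) contributes A·log|r−a|.

-23*log(r - 4)/360 - 3*log(r + 1)/40 + 21*log(r + 3)/4 - 109*log(r + 4)/8 + 613*log(r + 5)/72 + C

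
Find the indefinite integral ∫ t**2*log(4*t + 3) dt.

Use integration by parts with u = log(4*t + 3), dv = t**2 dt.
Then du = 4/(4*t + 3) dt and v = t**3/3.

t**3*log(4*t + 3)/3 - t**3/9 + t**2/8 - 3*t/16 + 9*log(4*t + 3)/64 + C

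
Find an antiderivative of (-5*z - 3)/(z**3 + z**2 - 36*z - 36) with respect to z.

Factor the denominator: (z - 6)*(z + 1)*(z + 6).
Partial-fraction decomposition: 9/(20*(z + 6)) - 2/(35*(z + 1)) - 11/(28*(z - 6)).
Integrate each term: A/(z−a) contributes A·log|z−a|.

-11*log(z - 6)/28 - 2*log(z + 1)/35 + 9*log(z + 6)/20 + C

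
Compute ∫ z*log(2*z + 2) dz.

Use integration by parts with u = log(2*z + 2), dv = z dz.
Then du = 2/(2*z + 2) dz and v = z**2/2.

z**2*log(2*z + 2)/2 - z**2/4 + z/2 - log(z + 1)/2 + C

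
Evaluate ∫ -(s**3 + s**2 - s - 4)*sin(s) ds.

Use integration by parts with u = s**3 + s**2 - s - 4, dv = -sin(s) ds, so v = cos(s).
Apply parts 3 times (tabular method): alternate signs, differentiate u down to 0, integrate dv up.

s**3*cos(s) - 3*s**2*sin(s) + s**2*cos(s) - 2*s*sin(s) - 7*s*cos(s) + 7*sin(s) - 6*cos(s) + C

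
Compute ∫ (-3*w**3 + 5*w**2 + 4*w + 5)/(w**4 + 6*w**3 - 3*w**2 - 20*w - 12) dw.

Factor the denominator: (w - 2)*(w + 1)**2*(w + 6).
Partial-fraction decomposition: -809/(200*(w + 6)) + 23/(25*(w + 1)) - 3/(5*(w + 1)**2) + 1/(8*(w - 2)).
Integrate each term; A/(w−a) gives A·log|w−a|; A/(w−a)² gives −A/(w−a).

log(w - 2)/8 + 23*log(w + 1)/25 - 809*log(w + 6)/200 + 3/(5*w + 5) + C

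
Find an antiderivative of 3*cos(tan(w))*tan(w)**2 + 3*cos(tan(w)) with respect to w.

Let u = tan(w), so du = (tan(w)**2 + 1) dw.
Rewriting, the integral becomes 3·∫ cos(u) du = 3·sin(u).
Substituting back, u = tan(w).

3*sin(tan(w)) + C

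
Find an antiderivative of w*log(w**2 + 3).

w**2*log(w**2 + 3)/2 - w**2/2 + 3*log(w**2 + 3)/2 + C

Let u = w**2 + 3, so du = (2*w) dw.
The integral becomes (1/2)·∫ log(u) du; integrate by parts with u′=log(u), dv′=du.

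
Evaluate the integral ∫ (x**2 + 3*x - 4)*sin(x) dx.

-x**2*cos(x) + 2*x*sin(x) - 3*x*cos(x) + 3*sin(x) + 6*cos(x) + C

Use integration by parts with u = x**2 + 3*x - 4, dv = sin(x) dx, so v = -cos(x).
Apply parts 2 times (tabular method): alternate signs, differentiate u down to 0, integrate dv up.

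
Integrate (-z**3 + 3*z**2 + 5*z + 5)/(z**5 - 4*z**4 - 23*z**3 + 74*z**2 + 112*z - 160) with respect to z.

Factor the denominator: (z - 5)*(z - 4)*(z - 1)*(z + 2)*(z + 4).
Partial-fraction decomposition: 97/(720*(z + 4)) - 5/(84*(z + 2)) + 1/(15*(z - 1)) - 1/(16*(z - 4)) - 5/(63*(z - 5)).
Integrate each term: A/(z−a) contributes A·log|z−a|.

-5*log(z - 5)/63 - log(z - 4)/16 + log(z - 1)/15 - 5*log(z + 2)/84 + 97*log(z + 4)/720 + C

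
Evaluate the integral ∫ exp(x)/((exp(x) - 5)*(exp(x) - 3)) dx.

log(exp(x) - 5)/2 - log(exp(x) - 3)/2 + C

Let u = e^x, du = e^x dx.
The integral becomes ∫ du/((u-5)(u-3)); decompose into partial fractions.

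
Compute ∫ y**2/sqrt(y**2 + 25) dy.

Substitute y = 5·tan(θ), so dy = 5·sec(θ)^2 dθ and the radical becomes sqrt(y**2 + 25) = 5·sec(θ) by the Pythagorean identity.
Integrate the resulting trig expression in θ, then back-substitute tan(θ) = y/5, sec(θ) = sqrt(y**2 + 25)/5 (absorbing any constant into C).

y*sqrt(y**2 + 25)/2 - 25*log(y + sqrt(y**2 + 25))/2 + C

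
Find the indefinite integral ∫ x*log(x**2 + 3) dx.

Let u = x**2 + 3, so du = (2*x) dx.
The integral becomes (1/2)·∫ log(u) du; integrate by parts with u′=log(u), dv′=du.

x**2*log(x**2 + 3)/2 - x**2/2 + 3*log(x**2 + 3)/2 + C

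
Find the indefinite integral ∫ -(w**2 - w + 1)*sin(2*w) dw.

w**2*cos(2*w)/2 - w*sin(2*w)/2 - w*cos(2*w)/2 + sin(2*w)/4 + cos(2*w)/4 + C

Use integration by parts with u = w**2 - w + 1, dv = -sin(2*w) dw, so v = cos(2*w)/2.
Apply parts 2 times (tabular method): alternate signs, differentiate u down to 0, integrate dv up.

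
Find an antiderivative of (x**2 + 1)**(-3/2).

x/sqrt(x**2 + 1) + C

Substitute x = tan(θ), so dx = sec(θ)^2 dθ and the radical becomes sqrt(x**2 + 1) = sec(θ) by the Pythagorean identity.
Integrate the resulting trig expression in θ, then back-substitute tan(θ) = x, sec(θ) = sqrt(x**2 + 1) (absorbing any constant into C).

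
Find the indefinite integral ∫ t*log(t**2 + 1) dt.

t**2*log(t**2 + 1)/2 - t**2/2 + log(t**2 + 1)/2 + C

Let u = t**2 + 1, so du = (2*t) dt.
The integral becomes (1/2)·∫ log(u) du; integrate by parts with u′=log(u), dv′=du.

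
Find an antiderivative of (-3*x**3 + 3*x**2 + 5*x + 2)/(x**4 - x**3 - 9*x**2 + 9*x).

Factor the denominator: x*(x - 3)*(x - 1)*(x + 3).
Partial-fraction decomposition: -95/(72*(x + 3)) - 7/(8*(x - 1)) - 37/(36*(x - 3)) + 2/(9*x).
Integrate each term: A/(x−a) contributes A·log|x−a|.

2*log(x)/9 - 37*log(x - 3)/36 - 7*log(x - 1)/8 - 95*log(x + 3)/72 + C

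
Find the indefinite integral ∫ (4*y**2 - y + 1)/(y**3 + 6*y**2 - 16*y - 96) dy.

Factor the denominator: (y - 4)*(y + 4)*(y + 6).
Partial-fraction decomposition: 151/(20*(y + 6)) - 69/(16*(y + 4)) + 61/(80*(y - 4)).
Integrate each term: A/(y−a) contributes A·log|y−a|.

61*log(y - 4)/80 - 69*log(y + 4)/16 + 151*log(y + 6)/20 + C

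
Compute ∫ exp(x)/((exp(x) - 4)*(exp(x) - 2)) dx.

Let u = e^x, du = e^x dx.
The integral becomes ∫ du/((u-2)(u-4)); decompose into partial fractions.

log(exp(x) - 4)/2 - log(exp(x) - 2)/2 + C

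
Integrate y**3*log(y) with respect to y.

Use integration by parts with u = log(y), dv = y**3 dy.
Then du = 1/y dy and v = y**4/4.

y**4*log(y)/4 - y**4/16 + C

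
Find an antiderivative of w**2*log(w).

Use integration by parts with u = log(w), dv = w**2 dw.
Then du = 1/w dw and v = w**3/3.

w**3*log(w)/3 - w**3/9 + C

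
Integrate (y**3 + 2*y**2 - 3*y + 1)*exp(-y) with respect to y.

Use integration by parts with u = y**3 + 2*y**2 - 3*y + 1, dv = exp(-y) dy, so v = -exp(-y).
Apply parts 3 times (tabular method): alternate signs, differentiate u down to 0, integrate dv up.

(-y**3 - 5*y**2 - 7*y - 8)*exp(-y) + C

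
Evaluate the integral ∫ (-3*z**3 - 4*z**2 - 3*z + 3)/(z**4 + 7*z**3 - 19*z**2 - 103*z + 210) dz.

-123*log(z - 3)/80 + 43*log(z - 2)/63 + 293*log(z + 5)/112 - 857*log(z + 7)/180 + C

Factor the denominator: (z - 3)*(z - 2)*(z + 5)*(z + 7).
Partial-fraction decomposition: -857/(180*(z + 7)) + 293/(112*(z + 5)) + 43/(63*(z - 2)) - 123/(80*(z - 3)).
Integrate each term: A/(z−a) contributes A·log|z−a|.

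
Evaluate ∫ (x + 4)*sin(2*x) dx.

Use integration by parts with u = x + 4, dv = sin(2*x) dx, so v = -cos(2*x)/2.
Apply parts 1 times (tabular method): alternate signs, differentiate u down to 0, integrate dv up.

-x*cos(2*x)/2 + sin(2*x)/4 - 2*cos(2*x) + C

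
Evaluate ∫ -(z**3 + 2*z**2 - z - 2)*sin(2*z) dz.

Use integration by parts with u = z**3 + 2*z**2 - z - 2, dv = -sin(2*z) dz, so v = cos(2*z)/2.
Apply parts 3 times (tabular method): alternate signs, differentiate u down to 0, integrate dv up.

z**3*cos(2*z)/2 - 3*z**2*sin(2*z)/4 + z**2*cos(2*z) - z*sin(2*z) - 5*z*cos(2*z)/4 + 5*sin(2*z)/8 - 3*cos(2*z)/2 + C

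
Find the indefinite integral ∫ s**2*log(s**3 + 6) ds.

Let u = s**3 + 6, so du = (3*s**2) ds.
The integral becomes (1/3)·∫ log(u) du; integrate by parts with u′=log(u), dv′=du.

s**3*log(s**3 + 6)/3 - s**3/3 + 2*log(s**3 + 6) + C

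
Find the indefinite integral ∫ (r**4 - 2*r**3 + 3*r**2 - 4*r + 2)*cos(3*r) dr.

r**4*sin(3*r)/3 - 2*r**3*sin(3*r)/3 + 4*r**3*cos(3*r)/9 + 5*r**2*sin(3*r)/9 - 2*r**2*cos(3*r)/3 - 8*r*sin(3*r)/9 + 10*r*cos(3*r)/27 + 44*sin(3*r)/81 - 8*cos(3*r)/27 + C

Use integration by parts with u = r**4 - 2*r**3 + 3*r**2 - 4*r + 2, dv = cos(3*r) dr, so v = sin(3*r)/3.
Apply parts 4 times (tabular method): alternate signs, differentiate u down to 0, integrate dv up.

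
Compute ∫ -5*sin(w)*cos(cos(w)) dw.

5*sin(cos(w)) + C

Let u = cos(w), so du = (-sin(w)) dw.
Rewriting, the integral becomes 5·∫ cos(u) du = 5·sin(u).
Substituting back, u = cos(w).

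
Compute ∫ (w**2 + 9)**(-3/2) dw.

Substitute w = 3·tan(θ), so dw = 3·sec(θ)^2 dθ and the radical becomes sqrt(w**2 + 9) = 3·sec(θ) by the Pythagorean identity.
Integrate the resulting trig expression in θ, then back-substitute tan(θ) = w/3, sec(θ) = sqrt(w**2 + 9)/3 (absorbing any constant into C).

w/(9*sqrt(w**2 + 9)) + C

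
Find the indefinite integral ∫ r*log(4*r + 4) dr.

r**2*log(4*r + 4)/2 - r**2/4 + r/2 - log(r + 1)/2 + C

Use integration by parts with u = log(4*r + 4), dv = r dr.
Then du = 4/(4*r + 4) dr and v = r**2/2.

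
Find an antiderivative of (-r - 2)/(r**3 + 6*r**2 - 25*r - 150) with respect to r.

Factor the denominator: (r - 5)*(r + 5)*(r + 6).
Partial-fraction decomposition: 4/(11*(r + 6)) - 3/(10*(r + 5)) - 7/(110*(r - 5)).
Integrate each term: A/(r−a) contributes A·log|r−a|.

-7*log(r - 5)/110 - 3*log(r + 5)/10 + 4*log(r + 6)/11 + C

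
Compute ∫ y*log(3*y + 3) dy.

Use integration by parts with u = log(3*y + 3), dv = y dy.
Then du = 3/(3*y + 3) dy and v = y**2/2.

y**2*log(3*y + 3)/2 - y**2/4 + y/2 - log(y + 1)/2 + C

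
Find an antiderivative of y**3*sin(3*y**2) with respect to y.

-y**2*cos(3*y**2)/6 + sin(3*y**2)/18 + C

Let u = y², du = 2y dy; rewrite as (1/2)∫ u^1·sin(3u) du.
Now integrate by parts 1 time.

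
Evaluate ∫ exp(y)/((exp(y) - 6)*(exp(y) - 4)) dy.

Let u = e^y, du = e^y dy.
The integral becomes ∫ du/((u-6)(u-4)); decompose into partial fractions.

log(exp(y) - 6)/2 - log(exp(y) - 4)/2 + C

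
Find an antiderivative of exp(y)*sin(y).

Let I denote the integral. Integrate by parts with u = sin(y), dv = exp(y) dy, so v = exp(y): I = exp(y)*sin(y) − ∫ exp(y)*cos(y) dy.
Apply parts again with u = cos(y), dv = exp(y) dy: ∫ exp(y)*cos(y) dy = exp(y)*cos(y) + I. Substituting back brings back I: I = exp(y)*sin(y) - exp(y)*cos(y) − I.
Solving for I: (1 + 1)·I equals the remaining terms, so I = (1/2)·(exp(y)*sin(y) - exp(y)*cos(y)).

exp(y)*sin(y)/2 - exp(y)*cos(y)/2 + C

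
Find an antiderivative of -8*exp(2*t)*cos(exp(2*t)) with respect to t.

Let u = exp(2*t), so du = (2*exp(2*t)) dt.
Rewriting, the integral becomes -4·∫ cos(u) du = -4·sin(u).
Substituting back, u = exp(2*t).

-4*sin(exp(2*t)) + C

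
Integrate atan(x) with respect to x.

Use integration by parts with u = arctan(x), dv = dx.
Then du = 1/(x**2 + 1) dx.

x*atan(x) - log(x**2 + 1)/2 + C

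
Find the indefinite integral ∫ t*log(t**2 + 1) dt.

t**2*log(t**2 + 1)/2 - t**2/2 + log(t**2 + 1)/2 + C

Let u = t**2 + 1, so du = (2*t) dt.
The integral becomes (1/2)·∫ log(u) du; integrate by parts with u′=log(u), dv′=du.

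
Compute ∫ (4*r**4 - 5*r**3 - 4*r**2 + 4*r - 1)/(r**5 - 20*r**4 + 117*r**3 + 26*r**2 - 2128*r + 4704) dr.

-207707*log(r - 7)/1089 + 3983*log(r - 6)/20 - 655*log(r - 4)/144 + 1263*log(r + 4)/9680 - 7720/(33*r - 231) + C

Factor the denominator: (r - 7)**2*(r - 6)*(r - 4)*(r + 4).
Partial-fraction decomposition: 1263/(9680*(r + 4)) - 655/(144*(r - 4)) + 3983/(20*(r - 6)) - 207707/(1089*(r - 7)) + 7720/(33*(r - 7)**2).
Integrate each term; A/(r−a) gives A·log|r−a|; A/(r−a)² gives −A/(r−a).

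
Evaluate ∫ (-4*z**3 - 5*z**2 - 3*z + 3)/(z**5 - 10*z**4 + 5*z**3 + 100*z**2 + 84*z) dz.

log(z)/28 - 545*log(z - 7)/168 + 353*log(z - 6)/112 - 5*log(z + 1)/56 + 7*log(z + 2)/48 + C

Factor the denominator: z*(z - 7)*(z - 6)*(z + 1)*(z + 2).
Partial-fraction decomposition: 7/(48*(z + 2)) - 5/(56*(z + 1)) + 353/(112*(z - 6)) - 545/(168*(z - 7)) + 1/(28*z).
Integrate each term: A/(z−a) contributes A·log|z−a|.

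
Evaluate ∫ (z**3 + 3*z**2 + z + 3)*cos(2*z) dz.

Use integration by parts with u = z**3 + 3*z**2 + z + 3, dv = cos(2*z) dz, so v = sin(2*z)/2.
Apply parts 3 times (tabular method): alternate signs, differentiate u down to 0, integrate dv up.

z**3*sin(2*z)/2 + 3*z**2*sin(2*z)/2 + 3*z**2*cos(2*z)/4 - z*sin(2*z)/4 + 3*z*cos(2*z)/2 + 3*sin(2*z)/4 - cos(2*z)/8 + C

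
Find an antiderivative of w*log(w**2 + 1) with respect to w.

w**2*log(w**2 + 1)/2 - w**2/2 + log(w**2 + 1)/2 + C

Let u = w**2 + 1, so du = (2*w) dw.
The integral becomes (1/2)·∫ log(u) du; integrate by parts with u′=log(u), dv′=du.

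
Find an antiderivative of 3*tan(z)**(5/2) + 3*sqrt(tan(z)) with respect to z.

Let u = tan(z), so du = (tan(z)**2 + 1) dz.
Rewriting, the integral becomes 3·∫ √u du = 3·(2/3)u^(3/2).
Substituting back, u = tan(z).

2*tan(z)**(3/2) + C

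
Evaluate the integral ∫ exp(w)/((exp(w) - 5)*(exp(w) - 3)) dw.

log(exp(w) - 5)/2 - log(exp(w) - 3)/2 + C

Let u = e^w, du = e^w dw.
The integral becomes ∫ du/((u-5)(u-3)); decompose into partial fractions.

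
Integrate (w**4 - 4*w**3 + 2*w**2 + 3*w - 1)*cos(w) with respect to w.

w**4*sin(w) - 4*w**3*sin(w) + 4*w**3*cos(w) - 10*w**2*sin(w) - 12*w**2*cos(w) + 27*w*sin(w) - 20*w*cos(w) + 19*sin(w) + 27*cos(w) + C

Use integration by parts with u = w**4 - 4*w**3 + 2*w**2 + 3*w - 1, dv = cos(w) dw, so v = sin(w).
Apply parts 4 times (tabular method): alternate signs, differentiate u down to 0, integrate dv up.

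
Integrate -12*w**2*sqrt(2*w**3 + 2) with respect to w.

-4*(2*w**3 + 2)**(3/2)/3 + C

Let u = 2*w**3 + 2, so du = (6*w**2) dw.
Rewriting, the integral becomes -2·∫ √u du = -2·(2/3)u^(3/2).
Substituting back, u = 2*w**3 + 2.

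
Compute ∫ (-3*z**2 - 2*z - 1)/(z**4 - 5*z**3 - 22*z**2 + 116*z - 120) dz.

Factor the denominator: (z - 6)*(z - 2)**2*(z + 5).
Partial-fraction decomposition: 6/(49*(z + 5)) + 443/(784*(z - 2)) + 17/(28*(z - 2)**2) - 11/(16*(z - 6)).
Integrate each term; A/(z−a) gives A·log|z−a|; A/(z−a)² gives −A/(z−a).

-11*log(z - 6)/16 + 443*log(z - 2)/784 + 6*log(z + 5)/49 - 17/(28*z - 56) + C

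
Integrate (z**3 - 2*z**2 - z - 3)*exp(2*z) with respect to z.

(4*z**3 - 14*z**2 + 10*z - 17)*exp(2*z)/8 + C

Use integration by parts with u = z**3 - 2*z**2 - z - 3, dv = exp(2*z) dz, so v = exp(2*z)/2.
Apply parts 3 times (tabular method): alternate signs, differentiate u down to 0, integrate dv up.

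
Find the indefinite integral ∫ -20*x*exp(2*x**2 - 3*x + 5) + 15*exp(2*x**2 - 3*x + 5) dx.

-5*exp(2*x**2 - 3*x + 5) + C

Let u = 2*x**2 - 3*x + 5, so du = (4*x - 3) dx.
Rewriting, the integral becomes -5·∫ e^u du = -5·e^u.
Substituting back, u = 2*x**2 - 3*x + 5.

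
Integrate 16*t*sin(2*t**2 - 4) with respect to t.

Let u = 2*t**2 - 4, so du = (4*t) dt.
Rewriting, the integral becomes 4·∫ sin(u) du = 4·-cos(u).
Substituting back, u = 2*t**2 - 4.

-4*cos(2*t**2 - 4) + C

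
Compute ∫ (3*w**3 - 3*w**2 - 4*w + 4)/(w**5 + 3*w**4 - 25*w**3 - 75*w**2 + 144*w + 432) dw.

33*log(w - 4)/98 - 23*log(w - 3)/126 + 3329*log(w + 3)/882 - 55*log(w + 4)/14 + 46/(21*w + 63) + C

Factor the denominator: (w - 4)*(w - 3)*(w + 3)**2*(w + 4).
Partial-fraction decomposition: -55/(14*(w + 4)) + 3329/(882*(w + 3)) - 46/(21*(w + 3)**2) - 23/(126*(w - 3)) + 33/(98*(w - 4)).
Integrate each term; A/(w−a) gives A·log|w−a|; A/(w−a)² gives −A/(w−a).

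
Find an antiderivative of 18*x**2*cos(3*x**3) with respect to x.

Let u = 3*x**3, so du = (9*x**2) dx.
Rewriting, the integral becomes 2·∫ cos(u) du = 2·sin(u).
Substituting back, u = 3*x**3.

2*sin(3*x**3) + C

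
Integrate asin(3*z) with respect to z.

z*asin(3*z) + sqrt(-9*z**2 + 1)/3 + C

Use integration by parts with u = arcsin(3*z), dv = dz.
Then du = 3/sqrt(-9*z**2 + 1) dz.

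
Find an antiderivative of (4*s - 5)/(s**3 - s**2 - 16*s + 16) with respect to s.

Factor the denominator: (s - 4)*(s - 1)*(s + 4).
Partial-fraction decomposition: -21/(40*(s + 4)) + 1/(15*(s - 1)) + 11/(24*(s - 4)).
Integrate each term: A/(s−a) contributes A·log|s−a|.

11*log(s - 4)/24 + log(s - 1)/15 - 21*log(s + 4)/40 + C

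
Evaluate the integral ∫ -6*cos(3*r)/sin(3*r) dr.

Let u = sin(3*r), so du = (3*cos(3*r)) dr.
Rewriting, the integral becomes -2·∫ 1/u du = -2·log(u).
Substituting back, u = sin(3*r).

-2*log(sin(3*r)) + C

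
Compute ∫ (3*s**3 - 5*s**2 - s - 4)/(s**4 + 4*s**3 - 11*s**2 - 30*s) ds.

2*log(s)/15 + 29*log(s - 3)/120 - 23*log(s + 2)/15 + 499*log(s + 5)/120 + C

Factor the denominator: s*(s - 3)*(s + 2)*(s + 5).
Partial-fraction decomposition: 499/(120*(s + 5)) - 23/(15*(s + 2)) + 29/(120*(s - 3)) + 2/(15*s).
Integrate each term: A/(s−a) contributes A·log|s−a|.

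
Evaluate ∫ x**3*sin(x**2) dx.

Let u = x², du = 2x dx; rewrite as (1/2)∫ u^1·sin(1u) du.
Now integrate by parts 1 time.

-x**2*cos(x**2)/2 + sin(x**2)/2 + C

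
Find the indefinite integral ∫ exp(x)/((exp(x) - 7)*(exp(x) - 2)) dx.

log(exp(x) - 7)/5 - log(exp(x) - 2)/5 + C

Let u = e^x, du = e^x dx.
The integral becomes ∫ du/((u-7)(u-2)); decompose into partial fractions.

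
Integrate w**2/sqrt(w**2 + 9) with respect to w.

w*sqrt(w**2 + 9)/2 - 9*log(w + sqrt(w**2 + 9))/2 + C

Substitute w = 3·tan(θ), so dw = 3·sec(θ)^2 dθ and the radical becomes sqrt(w**2 + 9) = 3·sec(θ) by the Pythagorean identity.
Integrate the resulting trig expression in θ, then back-substitute tan(θ) = w/3, sec(θ) = sqrt(w**2 + 9)/3 (absorbing any constant into C).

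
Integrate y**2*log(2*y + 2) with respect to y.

y**3*log(2*y + 2)/3 - y**3/9 + y**2/6 - y/3 + log(y + 1)/3 + C

Use integration by parts with u = log(2*y + 2), dv = y**2 dy.
Then du = 2/(2*y + 2) dy and v = y**3/3.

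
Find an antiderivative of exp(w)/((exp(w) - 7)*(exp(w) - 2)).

Let u = e^w, du = e^w dw.
The integral becomes ∫ du/((u-7)(u-2)); decompose into partial fractions.

log(exp(w) - 7)/5 - log(exp(w) - 2)/5 + C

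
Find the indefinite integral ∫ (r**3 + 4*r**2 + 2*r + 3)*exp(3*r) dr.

(r**3 + 3*r**2 + 3)*exp(3*r)/3 + C

Use integration by parts with u = r**3 + 4*r**2 + 2*r + 3, dv = exp(3*r) dr, so v = exp(3*r)/3.
Apply parts 3 times (tabular method): alternate signs, differentiate u down to 0, integrate dv up.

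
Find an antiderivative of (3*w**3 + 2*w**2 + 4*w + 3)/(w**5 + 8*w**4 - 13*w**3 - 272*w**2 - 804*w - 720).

83*log(w - 6)/880 + 7*log(w + 2)/16 - 4*log(w + 3) + 173*log(w + 4)/20 - 57*log(w + 5)/11 + C

Factor the denominator: (w - 6)*(w + 2)*(w + 3)*(w + 4)*(w + 5).
Partial-fraction decomposition: -57/(11*(w + 5)) + 173/(20*(w + 4)) - 4/(w + 3) + 7/(16*(w + 2)) + 83/(880*(w - 6)).
Integrate each term: A/(w−a) contributes A·log|w−a|.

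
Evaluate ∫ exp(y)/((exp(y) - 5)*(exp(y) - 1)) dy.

log(exp(y) - 5)/4 - log(exp(y) - 1)/4 + C

Let u = e^y, du = e^y dy.
The integral becomes ∫ du/((u-5)(u-1)); decompose into partial fractions.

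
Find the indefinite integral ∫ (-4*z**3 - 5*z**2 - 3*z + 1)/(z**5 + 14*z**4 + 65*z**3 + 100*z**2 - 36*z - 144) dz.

Factor the denominator: (z - 1)*(z + 2)*(z + 3)*(z + 4)*(z + 6).
Partial-fraction decomposition: 703/(168*(z + 6)) - 189/(20*(z + 4)) + 73/(12*(z + 3)) - 19/(24*(z + 2)) - 11/(420*(z - 1)).
Integrate each term: A/(z−a) contributes A·log|z−a|.

-11*log(z - 1)/420 - 19*log(z + 2)/24 + 73*log(z + 3)/12 - 189*log(z + 4)/20 + 703*log(z + 6)/168 + C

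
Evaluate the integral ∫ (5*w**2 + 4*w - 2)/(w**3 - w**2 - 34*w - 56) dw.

Factor the denominator: (w - 7)*(w + 2)*(w + 4).
Partial-fraction decomposition: 31/(11*(w + 4)) - 5/(9*(w + 2)) + 271/(99*(w - 7)).
Integrate each term: A/(w−a) contributes A·log|w−a|.

271*log(w - 7)/99 - 5*log(w + 2)/9 + 31*log(w + 4)/11 + C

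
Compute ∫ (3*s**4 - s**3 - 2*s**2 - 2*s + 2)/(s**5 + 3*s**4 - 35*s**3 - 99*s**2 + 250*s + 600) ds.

47*log(s - 5)/35 - 97*log(s - 3)/280 + 9*log(s + 2)/35 - 45*log(s + 4)/7 + 327*log(s + 5)/40 + C

Factor the denominator: (s - 5)*(s - 3)*(s + 2)*(s + 4)*(s + 5).
Partial-fraction decomposition: 327/(40*(s + 5)) - 45/(7*(s + 4)) + 9/(35*(s + 2)) - 97/(280*(s - 3)) + 47/(35*(s - 5)).
Integrate each term: A/(s−a) contributes A·log|s−a|.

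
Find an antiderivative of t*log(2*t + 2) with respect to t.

Use integration by parts with u = log(2*t + 2), dv = t dt.
Then du = 2/(2*t + 2) dt and v = t**2/2.

t**2*log(2*t + 2)/2 - t**2/4 + t/2 - log(t + 1)/2 + C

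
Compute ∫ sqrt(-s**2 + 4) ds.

s*sqrt(-s**2 + 4)/2 + 2*asin(s/2) + C

Substitute s = 2·sin(θ), so ds = 2·cos(θ) dθ and the radical becomes sqrt(-s**2 + 4) = 2·cos(θ) by the Pythagorean identity.
Integrate the resulting trig expression in θ, then back-substitute θ = asin(s/2), sin(θ) = s/2, cos(θ) = sqrt(-s**2 + 4)/2 (absorbing any constant into C).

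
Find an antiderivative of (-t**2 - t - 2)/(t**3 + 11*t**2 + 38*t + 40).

Factor the denominator: (t + 2)*(t + 4)*(t + 5).
Partial-fraction decomposition: -22/(3*(t + 5)) + 7/(t + 4) - 2/(3*(t + 2)).
Integrate each term: A/(t−a) contributes A·log|t−a|.

-2*log(t + 2)/3 + 7*log(t + 4) - 22*log(t + 5)/3 + C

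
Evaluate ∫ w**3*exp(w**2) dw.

(w**2 - 1)*exp(w**2)/2 + C

Let u = w², du = 2w dw; rewrite as (1/2)∫ u^1·exp(1u) du.
Now integrate by parts 1 time.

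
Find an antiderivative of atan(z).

z*atan(z) - log(z**2 + 1)/2 + C

Use integration by parts with u = arctan(z), dv = dz.
Then du = 1/(z**2 + 1) dz.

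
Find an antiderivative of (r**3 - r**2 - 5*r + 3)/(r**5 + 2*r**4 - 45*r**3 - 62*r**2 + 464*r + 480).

Factor the denominator: (r - 5)*(r - 4)*(r + 1)*(r + 4)*(r + 6).
Partial-fraction decomposition: -219/(1100*(r + 6)) + 19/(144*(r + 4)) + 1/(75*(r + 1)) - 31/(400*(r - 4)) + 13/(99*(r - 5)).
Integrate each term: A/(r−a) contributes A·log|r−a|.

13*log(r - 5)/99 - 31*log(r - 4)/400 + log(r + 1)/75 + 19*log(r + 4)/144 - 219*log(r + 6)/1100 + C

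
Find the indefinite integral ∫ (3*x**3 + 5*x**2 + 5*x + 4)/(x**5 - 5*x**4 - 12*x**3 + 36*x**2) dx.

19*log(x)/108 + 431*log(x - 6)/648 - 29*log(x - 2)/40 - 47*log(x + 3)/405 - 1/(9*x) + C

Factor the denominator: x**2*(x - 6)*(x - 2)*(x + 3).
Partial-fraction decomposition: -47/(405*(x + 3)) - 29/(40*(x - 2)) + 431/(648*(x - 6)) + 19/(108*x) + 1/(9*x**2).
Integrate each term; A/(x−a) gives A·log|x−a|; A/(x−a)² gives −A/(x−a).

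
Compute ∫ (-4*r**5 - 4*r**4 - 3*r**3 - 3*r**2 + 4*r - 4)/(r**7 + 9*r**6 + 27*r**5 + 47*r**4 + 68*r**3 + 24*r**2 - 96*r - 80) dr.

Factor the denominator: (r - 1)*(r + 1)*(r + 2)**2*(r + 5)*(r**2 + 4).
Partial-fraction decomposition: -(59*r - 92)/(290*(r**2 + 4)) + 2569/(1566*(r + 5)) - 29/(18*(r + 2)) + 8/(9*(r + 2)**2) + 1/(5*(r + 1)) - 7/(270*(r - 1)).
Integrate each term; A/(r−a) gives A·log|r−a|; the (Br+D)/(r²+p²) term gives a log and an atan.

-7*log(r - 1)/270 + log(r + 1)/5 - 29*log(r + 2)/18 + 2569*log(r + 5)/1566 - 59*log(r**2 + 4)/580 + 23*atan(r/2)/145 - 8/(9*r + 18) + C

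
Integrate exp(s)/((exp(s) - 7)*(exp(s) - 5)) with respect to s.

Let u = e^s, du = e^s ds.
The integral becomes ∫ du/((u-5)(u-7)); decompose into partial fractions.

log(exp(s) - 7)/2 - log(exp(s) - 5)/2 + C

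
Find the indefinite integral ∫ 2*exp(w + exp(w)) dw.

2*exp(exp(w)) + C

Let u = exp(w), so du = (exp(w)) dw.
Rewriting, the integral becomes 2·∫ e^u du = 2·e^u.
Substituting back, u = exp(w).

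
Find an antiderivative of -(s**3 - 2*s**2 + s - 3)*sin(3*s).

Use integration by parts with u = s**3 - 2*s**2 + s - 3, dv = -sin(3*s) ds, so v = cos(3*s)/3.
Apply parts 3 times (tabular method): alternate signs, differentiate u down to 0, integrate dv up.

s**3*cos(3*s)/3 - s**2*sin(3*s)/3 - 2*s**2*cos(3*s)/3 + 4*s*sin(3*s)/9 + s*cos(3*s)/9 - sin(3*s)/27 - 23*cos(3*s)/27 + C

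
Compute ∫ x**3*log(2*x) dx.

x**4*(log(x) + log(2))/4 - x**4/16 + C

Use integration by parts with u = log(2*x), dv = x**3 dx.
Then du = 1/x dx and v = x**4/4.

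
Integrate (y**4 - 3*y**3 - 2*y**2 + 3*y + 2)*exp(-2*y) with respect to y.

(-4*y**4 + 4*y**3 + 14*y**2 + 2*y - 7)*exp(-2*y)/8 + C

Use integration by parts with u = y**4 - 3*y**3 - 2*y**2 + 3*y + 2, dv = exp(-2*y) dy, so v = -exp(-2*y)/2.
Apply parts 4 times (tabular method): alternate signs, differentiate u down to 0, integrate dv up.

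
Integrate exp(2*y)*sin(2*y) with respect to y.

exp(2*y)*sin(2*y)/4 - exp(2*y)*cos(2*y)/4 + C

Let I denote the integral. Integrate by parts with u = sin(2*y), dv = exp(2*y) dy, so v = exp(2*y)/2: I = exp(2*y)*sin(2*y)/2 − ∫ exp(2*y)*cos(2*y) dy.
Apply parts again with u = cos(2*y), dv = exp(2*y) dy: ∫ exp(2*y)*cos(2*y) dy = exp(2*y)*cos(2*y)/2 + I. Substituting back brings back I: I = exp(2*y)*sin(2*y)/2 - exp(2*y)*cos(2*y)/2 − I.
Solving for I: (1 + 1)·I equals the remaining terms, so I = (1/2)·(exp(2*y)*sin(2*y)/2 - exp(2*y)*cos(2*y)/2).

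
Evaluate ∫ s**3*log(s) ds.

Use integration by parts with u = log(s), dv = s**3 ds.
Then du = 1/s ds and v = s**4/4.

s**4*log(s)/4 - s**4/16 + C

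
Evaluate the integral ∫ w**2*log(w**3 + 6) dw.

Let u = w**3 + 6, so du = (3*w**2) dw.
The integral becomes (1/3)·∫ log(u) du; integrate by parts with u′=log(u), dv′=du.

w**3*log(w**3 + 6)/3 - w**3/3 + 2*log(w**3 + 6) + C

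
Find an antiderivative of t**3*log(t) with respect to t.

t**4*log(t)/4 - t**4/16 + C

Use integration by parts with u = log(t), dv = t**3 dt.
Then du = 1/t dt and v = t**4/4.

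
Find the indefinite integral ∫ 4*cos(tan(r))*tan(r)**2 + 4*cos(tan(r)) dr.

4*sin(tan(r)) + C

Let u = tan(r), so du = (tan(r)**2 + 1) dr.
Rewriting, the integral becomes 4·∫ cos(u) du = 4·sin(u).
Substituting back, u = tan(r).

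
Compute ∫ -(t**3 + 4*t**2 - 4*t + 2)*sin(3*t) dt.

t**3*cos(3*t)/3 - t**2*sin(3*t)/3 + 4*t**2*cos(3*t)/3 - 8*t*sin(3*t)/9 - 14*t*cos(3*t)/9 + 14*sin(3*t)/27 + 10*cos(3*t)/27 + C

Use integration by parts with u = t**3 + 4*t**2 - 4*t + 2, dv = -sin(3*t) dt, so v = cos(3*t)/3.
Apply parts 3 times (tabular method): alternate signs, differentiate u down to 0, integrate dv up.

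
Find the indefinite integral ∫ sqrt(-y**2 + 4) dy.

Substitute y = 2·sin(θ), so dy = 2·cos(θ) dθ and the radical becomes sqrt(-y**2 + 4) = 2·cos(θ) by the Pythagorean identity.
Integrate the resulting trig expression in θ, then back-substitute θ = asin(y/2), sin(θ) = y/2, cos(θ) = sqrt(-y**2 + 4)/2 (absorbing any constant into C).

y*sqrt(-y**2 + 4)/2 + 2*asin(y/2) + C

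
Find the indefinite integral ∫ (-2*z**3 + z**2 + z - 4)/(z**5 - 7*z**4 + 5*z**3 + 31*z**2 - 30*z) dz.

Factor the denominator: z*(z - 5)*(z - 3)*(z - 1)*(z + 2).
Partial-fraction decomposition: 1/(15*(z + 2)) - 1/(6*(z - 1)) + 23/(30*(z - 3)) - 4/(5*(z - 5)) + 2/(15*z).
Integrate each term: A/(z−a) contributes A·log|z−a|.

2*log(z)/15 - 4*log(z - 5)/5 + 23*log(z - 3)/30 - log(z - 1)/6 + log(z + 2)/15 + C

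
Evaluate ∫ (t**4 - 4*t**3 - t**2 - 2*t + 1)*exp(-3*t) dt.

Use integration by parts with u = t**4 - 4*t**3 - t**2 - 2*t + 1, dv = exp(-3*t) dt, so v = -exp(-3*t)/3.
Apply parts 4 times (tabular method): alternate signs, differentiate u down to 0, integrate dv up.

(-27*t**4 + 72*t**3 + 99*t**2 + 120*t + 13)*exp(-3*t)/81 + C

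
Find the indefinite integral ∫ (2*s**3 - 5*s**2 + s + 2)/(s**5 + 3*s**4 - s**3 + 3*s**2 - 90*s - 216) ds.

Factor the denominator: (s - 3)*(s + 2)*(s + 4)*(s**2 + 9).
Partial-fraction decomposition: (176*s + 51)/(585*(s**2 + 9)) - 3/(5*(s + 4)) + 18/(65*(s + 2)) + 1/(45*(s - 3)).
Integrate each term; A/(s−a) gives A·log|s−a|; the (Bs+D)/(s²+p²) term gives a log and an atan.

log(s - 3)/45 + 18*log(s + 2)/65 - 3*log(s + 4)/5 + 88*log(s**2 + 9)/585 + 17*atan(s/3)/585 + C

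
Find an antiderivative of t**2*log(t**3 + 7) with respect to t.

Let u = t**3 + 7, so du = (3*t**2) dt.
The integral becomes (1/3)·∫ log(u) du; integrate by parts with u′=log(u), dv′=du.

t**3*log(t**3 + 7)/3 - t**3/3 + 7*log(t**3 + 7)/3 + C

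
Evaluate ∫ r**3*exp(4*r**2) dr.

Let u = r², du = 2r dr; rewrite as (1/2)∫ u^1·exp(4u) du.
Now integrate by parts 1 time.

(4*r**2 - 1)*exp(4*r**2)/32 + C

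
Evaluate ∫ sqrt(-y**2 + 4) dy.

Substitute y = 2·sin(θ), so dy = 2·cos(θ) dθ and the radical becomes sqrt(-y**2 + 4) = 2·cos(θ) by the Pythagorean identity.
Integrate the resulting trig expression in θ, then back-substitute θ = asin(y/2), sin(θ) = y/2, cos(θ) = sqrt(-y**2 + 4)/2 (absorbing any constant into C).

y*sqrt(-y**2 + 4)/2 + 2*asin(y/2) + C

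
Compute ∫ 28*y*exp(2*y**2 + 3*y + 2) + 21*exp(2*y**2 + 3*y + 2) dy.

7*exp(2*y**2 + 3*y + 2) + C

Let u = 2*y**2 + 3*y + 2, so du = (4*y + 3) dy.
Rewriting, the integral becomes 7·∫ e^u du = 7·e^u.
Substituting back, u = 2*y**2 + 3*y + 2.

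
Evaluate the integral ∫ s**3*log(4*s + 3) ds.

Use integration by parts with u = log(4*s + 3), dv = s**3 ds.
Then du = 4/(4*s + 3) ds and v = s**4/4.

s**4*log(4*s + 3)/4 - s**4/16 + s**3/16 - 9*s**2/128 + 27*s/256 - 81*log(4*s + 3)/1024 + C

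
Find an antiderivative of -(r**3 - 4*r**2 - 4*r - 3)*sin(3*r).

r**3*cos(3*r)/3 - r**2*sin(3*r)/3 - 4*r**2*cos(3*r)/3 + 8*r*sin(3*r)/9 - 14*r*cos(3*r)/9 + 14*sin(3*r)/27 - 19*cos(3*r)/27 + C

Use integration by parts with u = r**3 - 4*r**2 - 4*r - 3, dv = -sin(3*r) dr, so v = cos(3*r)/3.
Apply parts 3 times (tabular method): alternate signs, differentiate u down to 0, integrate dv up.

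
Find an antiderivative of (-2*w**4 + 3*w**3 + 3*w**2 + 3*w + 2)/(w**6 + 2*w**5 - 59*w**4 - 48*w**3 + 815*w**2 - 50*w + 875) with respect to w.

-77297*log(w - 5)/811200 - 1563*log(w + 5)/5200 + 1901*log(w + 7)/4800 - 3*log(w**2 + 1)/33800 - 27*atan(w)/8450 + 261/(1040*w - 5200) + C

Factor the denominator: (w - 5)**2*(w + 5)*(w + 7)*(w**2 + 1).
Partial-fraction decomposition: -3*(w + 18)/(16900*(w**2 + 1)) + 1901/(4800*(w + 7)) - 1563/(5200*(w + 5)) - 77297/(811200*(w - 5)) - 261/(1040*(w - 5)**2).
Integrate each term; A/(w−a) gives A·log|w−a|; the (Bw+D)/(w²+p²) term gives a log and an atan.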